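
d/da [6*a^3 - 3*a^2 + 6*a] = 18*a^2 - 6*a + 6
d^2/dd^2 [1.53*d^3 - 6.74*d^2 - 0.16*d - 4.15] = 9.18*d - 13.48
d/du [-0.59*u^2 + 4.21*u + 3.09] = 4.21 - 1.18*u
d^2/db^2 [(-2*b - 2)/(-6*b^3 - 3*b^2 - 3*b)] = 4*(12*b^5 + 30*b^4 + 15*b^3 + 9*b^2 + 3*b + 1)/(3*b^3*(8*b^6 + 12*b^5 + 18*b^4 + 13*b^3 + 9*b^2 + 3*b + 1))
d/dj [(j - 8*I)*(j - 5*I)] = 2*j - 13*I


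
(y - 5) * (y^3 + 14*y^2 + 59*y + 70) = y^4 + 9*y^3 - 11*y^2 - 225*y - 350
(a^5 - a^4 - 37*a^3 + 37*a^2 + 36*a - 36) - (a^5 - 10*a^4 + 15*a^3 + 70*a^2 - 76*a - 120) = 9*a^4 - 52*a^3 - 33*a^2 + 112*a + 84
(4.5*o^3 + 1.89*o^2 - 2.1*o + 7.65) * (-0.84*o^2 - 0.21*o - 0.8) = -3.78*o^5 - 2.5326*o^4 - 2.2329*o^3 - 7.497*o^2 + 0.0735000000000001*o - 6.12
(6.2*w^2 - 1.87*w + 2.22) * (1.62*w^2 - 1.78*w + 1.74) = 10.044*w^4 - 14.0654*w^3 + 17.713*w^2 - 7.2054*w + 3.8628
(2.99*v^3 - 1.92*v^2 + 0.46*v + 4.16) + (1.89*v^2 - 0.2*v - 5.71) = 2.99*v^3 - 0.03*v^2 + 0.26*v - 1.55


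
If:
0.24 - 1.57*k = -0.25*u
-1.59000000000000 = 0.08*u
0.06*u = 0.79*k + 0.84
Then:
No Solution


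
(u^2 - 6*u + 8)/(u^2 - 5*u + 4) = (u - 2)/(u - 1)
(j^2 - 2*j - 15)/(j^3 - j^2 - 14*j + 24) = (j^2 - 2*j - 15)/(j^3 - j^2 - 14*j + 24)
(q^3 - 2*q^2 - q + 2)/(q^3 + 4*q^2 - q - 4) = (q - 2)/(q + 4)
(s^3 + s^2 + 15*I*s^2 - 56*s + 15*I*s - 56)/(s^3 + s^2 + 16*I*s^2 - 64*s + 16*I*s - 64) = (s + 7*I)/(s + 8*I)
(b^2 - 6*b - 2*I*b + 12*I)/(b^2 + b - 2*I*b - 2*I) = (b - 6)/(b + 1)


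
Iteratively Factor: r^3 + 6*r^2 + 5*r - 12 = (r + 3)*(r^2 + 3*r - 4) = (r - 1)*(r + 3)*(r + 4)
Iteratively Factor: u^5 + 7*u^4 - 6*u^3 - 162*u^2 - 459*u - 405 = (u + 3)*(u^4 + 4*u^3 - 18*u^2 - 108*u - 135) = (u + 3)^2*(u^3 + u^2 - 21*u - 45) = (u + 3)^3*(u^2 - 2*u - 15) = (u + 3)^4*(u - 5)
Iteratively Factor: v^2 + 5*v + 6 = (v + 3)*(v + 2)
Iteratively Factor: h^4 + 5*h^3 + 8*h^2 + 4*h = (h)*(h^3 + 5*h^2 + 8*h + 4) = h*(h + 2)*(h^2 + 3*h + 2) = h*(h + 1)*(h + 2)*(h + 2)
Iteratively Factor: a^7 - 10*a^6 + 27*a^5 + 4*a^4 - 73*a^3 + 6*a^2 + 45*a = (a)*(a^6 - 10*a^5 + 27*a^4 + 4*a^3 - 73*a^2 + 6*a + 45) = a*(a + 1)*(a^5 - 11*a^4 + 38*a^3 - 34*a^2 - 39*a + 45) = a*(a + 1)^2*(a^4 - 12*a^3 + 50*a^2 - 84*a + 45) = a*(a - 3)*(a + 1)^2*(a^3 - 9*a^2 + 23*a - 15) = a*(a - 5)*(a - 3)*(a + 1)^2*(a^2 - 4*a + 3) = a*(a - 5)*(a - 3)*(a - 1)*(a + 1)^2*(a - 3)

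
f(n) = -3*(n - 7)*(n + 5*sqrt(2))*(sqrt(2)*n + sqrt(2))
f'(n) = -3*sqrt(2)*(n - 7)*(n + 5*sqrt(2)) - 3*(n - 7)*(sqrt(2)*n + sqrt(2)) - 3*(n + 5*sqrt(2))*(sqrt(2)*n + sqrt(2)) = -9*sqrt(2)*n^2 - 60*n + 36*sqrt(2)*n + 21*sqrt(2) + 180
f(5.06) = 605.08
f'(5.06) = -162.17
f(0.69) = 351.13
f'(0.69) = 197.37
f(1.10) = 429.52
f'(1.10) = 184.30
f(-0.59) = 85.57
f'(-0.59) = 210.63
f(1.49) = 498.33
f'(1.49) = 167.90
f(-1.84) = -164.80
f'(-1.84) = 183.33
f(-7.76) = 291.64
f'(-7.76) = -486.22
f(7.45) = -234.26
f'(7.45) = -564.44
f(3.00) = 683.65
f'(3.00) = 67.88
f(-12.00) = 4370.54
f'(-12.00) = -1514.06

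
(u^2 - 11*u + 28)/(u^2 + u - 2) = (u^2 - 11*u + 28)/(u^2 + u - 2)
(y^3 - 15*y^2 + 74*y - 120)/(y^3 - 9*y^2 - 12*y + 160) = (y^2 - 10*y + 24)/(y^2 - 4*y - 32)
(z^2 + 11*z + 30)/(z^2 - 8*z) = (z^2 + 11*z + 30)/(z*(z - 8))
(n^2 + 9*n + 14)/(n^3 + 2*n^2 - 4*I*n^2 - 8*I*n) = (n + 7)/(n*(n - 4*I))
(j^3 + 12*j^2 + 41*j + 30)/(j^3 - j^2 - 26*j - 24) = (j^2 + 11*j + 30)/(j^2 - 2*j - 24)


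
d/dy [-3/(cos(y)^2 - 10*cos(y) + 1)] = 6*(5 - cos(y))*sin(y)/(cos(y)^2 - 10*cos(y) + 1)^2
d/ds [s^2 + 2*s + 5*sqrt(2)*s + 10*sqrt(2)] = 2*s + 2 + 5*sqrt(2)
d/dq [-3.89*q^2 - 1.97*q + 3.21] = -7.78*q - 1.97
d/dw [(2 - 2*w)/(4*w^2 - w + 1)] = 8*w*(w - 2)/(16*w^4 - 8*w^3 + 9*w^2 - 2*w + 1)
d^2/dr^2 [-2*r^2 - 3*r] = -4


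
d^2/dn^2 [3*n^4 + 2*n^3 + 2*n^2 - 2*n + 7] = 36*n^2 + 12*n + 4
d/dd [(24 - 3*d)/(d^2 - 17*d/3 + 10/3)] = 27*(d^2 - 16*d + 42)/(9*d^4 - 102*d^3 + 349*d^2 - 340*d + 100)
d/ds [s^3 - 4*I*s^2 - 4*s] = 3*s^2 - 8*I*s - 4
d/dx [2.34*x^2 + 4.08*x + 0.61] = 4.68*x + 4.08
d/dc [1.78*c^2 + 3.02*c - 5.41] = 3.56*c + 3.02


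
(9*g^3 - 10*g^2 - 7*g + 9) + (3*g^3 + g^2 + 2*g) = 12*g^3 - 9*g^2 - 5*g + 9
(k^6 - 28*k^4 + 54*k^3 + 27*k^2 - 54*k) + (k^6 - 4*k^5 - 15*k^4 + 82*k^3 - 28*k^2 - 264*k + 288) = 2*k^6 - 4*k^5 - 43*k^4 + 136*k^3 - k^2 - 318*k + 288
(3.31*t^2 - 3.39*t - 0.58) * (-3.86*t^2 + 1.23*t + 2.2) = -12.7766*t^4 + 17.1567*t^3 + 5.3511*t^2 - 8.1714*t - 1.276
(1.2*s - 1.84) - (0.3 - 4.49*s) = 5.69*s - 2.14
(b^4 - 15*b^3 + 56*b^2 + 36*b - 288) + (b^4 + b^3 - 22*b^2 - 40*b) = 2*b^4 - 14*b^3 + 34*b^2 - 4*b - 288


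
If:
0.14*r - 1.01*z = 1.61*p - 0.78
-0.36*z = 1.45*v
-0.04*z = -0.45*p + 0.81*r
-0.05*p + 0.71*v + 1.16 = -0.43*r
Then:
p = -2.07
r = -1.34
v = -0.97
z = 3.89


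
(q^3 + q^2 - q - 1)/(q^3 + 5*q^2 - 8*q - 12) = (q^2 - 1)/(q^2 + 4*q - 12)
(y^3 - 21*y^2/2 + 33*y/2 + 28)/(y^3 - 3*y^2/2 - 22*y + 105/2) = (y^2 - 7*y - 8)/(y^2 + 2*y - 15)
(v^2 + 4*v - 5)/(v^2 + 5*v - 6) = (v + 5)/(v + 6)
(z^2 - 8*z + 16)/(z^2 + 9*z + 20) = (z^2 - 8*z + 16)/(z^2 + 9*z + 20)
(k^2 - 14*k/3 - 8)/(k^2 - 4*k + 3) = (k^2 - 14*k/3 - 8)/(k^2 - 4*k + 3)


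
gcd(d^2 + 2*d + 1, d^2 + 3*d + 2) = d + 1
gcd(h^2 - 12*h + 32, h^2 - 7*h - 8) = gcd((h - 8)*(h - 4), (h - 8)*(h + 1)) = h - 8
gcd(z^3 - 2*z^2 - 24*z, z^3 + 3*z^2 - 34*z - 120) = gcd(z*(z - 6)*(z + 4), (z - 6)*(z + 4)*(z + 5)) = z^2 - 2*z - 24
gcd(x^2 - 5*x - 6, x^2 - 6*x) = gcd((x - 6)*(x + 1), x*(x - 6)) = x - 6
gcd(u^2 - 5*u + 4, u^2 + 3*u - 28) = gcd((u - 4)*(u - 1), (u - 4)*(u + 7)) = u - 4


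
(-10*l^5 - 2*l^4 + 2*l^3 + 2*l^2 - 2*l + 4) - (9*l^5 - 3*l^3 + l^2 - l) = -19*l^5 - 2*l^4 + 5*l^3 + l^2 - l + 4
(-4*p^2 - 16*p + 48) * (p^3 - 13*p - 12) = -4*p^5 - 16*p^4 + 100*p^3 + 256*p^2 - 432*p - 576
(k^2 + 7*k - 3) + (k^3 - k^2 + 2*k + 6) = k^3 + 9*k + 3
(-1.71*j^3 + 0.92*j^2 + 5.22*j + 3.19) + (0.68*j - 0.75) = -1.71*j^3 + 0.92*j^2 + 5.9*j + 2.44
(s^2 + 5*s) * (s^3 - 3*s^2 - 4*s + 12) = s^5 + 2*s^4 - 19*s^3 - 8*s^2 + 60*s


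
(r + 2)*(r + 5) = r^2 + 7*r + 10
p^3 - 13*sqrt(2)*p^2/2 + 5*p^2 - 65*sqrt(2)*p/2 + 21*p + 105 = (p + 5)*(p - 7*sqrt(2)/2)*(p - 3*sqrt(2))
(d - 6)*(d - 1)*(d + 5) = d^3 - 2*d^2 - 29*d + 30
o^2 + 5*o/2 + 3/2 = (o + 1)*(o + 3/2)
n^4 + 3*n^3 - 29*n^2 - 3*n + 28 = (n - 4)*(n - 1)*(n + 1)*(n + 7)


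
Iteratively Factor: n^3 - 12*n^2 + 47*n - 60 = (n - 5)*(n^2 - 7*n + 12) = (n - 5)*(n - 3)*(n - 4)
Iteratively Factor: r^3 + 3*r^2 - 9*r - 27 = (r - 3)*(r^2 + 6*r + 9) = (r - 3)*(r + 3)*(r + 3)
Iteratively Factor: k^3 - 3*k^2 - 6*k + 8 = (k - 1)*(k^2 - 2*k - 8) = (k - 1)*(k + 2)*(k - 4)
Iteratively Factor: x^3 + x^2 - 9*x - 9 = (x + 3)*(x^2 - 2*x - 3) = (x - 3)*(x + 3)*(x + 1)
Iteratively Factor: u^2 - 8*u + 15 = (u - 5)*(u - 3)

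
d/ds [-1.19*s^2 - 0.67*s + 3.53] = -2.38*s - 0.67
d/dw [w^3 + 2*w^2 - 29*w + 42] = 3*w^2 + 4*w - 29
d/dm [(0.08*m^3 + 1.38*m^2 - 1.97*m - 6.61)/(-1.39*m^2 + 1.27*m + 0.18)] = (-0.1112*m^4 + 0.2032*m^3 - 0.9425*m^2 - 17.879*m + 8.0401)/(1.9321*m^4 - 3.5306*m^3 + 1.1125*m^2 + 0.4572*m + 0.0324)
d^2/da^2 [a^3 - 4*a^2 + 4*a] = 6*a - 8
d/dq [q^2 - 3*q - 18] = 2*q - 3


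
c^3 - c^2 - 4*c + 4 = (c - 2)*(c - 1)*(c + 2)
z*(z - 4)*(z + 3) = z^3 - z^2 - 12*z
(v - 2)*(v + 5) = v^2 + 3*v - 10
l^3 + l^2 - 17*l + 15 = (l - 3)*(l - 1)*(l + 5)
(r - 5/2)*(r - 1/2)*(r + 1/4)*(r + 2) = r^4 - 3*r^3/4 - 5*r^2 + 21*r/16 + 5/8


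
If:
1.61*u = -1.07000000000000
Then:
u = -0.66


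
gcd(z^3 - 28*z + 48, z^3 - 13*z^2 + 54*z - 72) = z - 4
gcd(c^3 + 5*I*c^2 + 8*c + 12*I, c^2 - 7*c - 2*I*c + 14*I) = c - 2*I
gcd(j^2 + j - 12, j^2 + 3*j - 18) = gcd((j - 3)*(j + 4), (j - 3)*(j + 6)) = j - 3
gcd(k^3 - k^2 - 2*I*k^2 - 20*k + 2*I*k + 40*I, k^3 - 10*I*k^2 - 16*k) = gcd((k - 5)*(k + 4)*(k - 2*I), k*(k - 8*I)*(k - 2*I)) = k - 2*I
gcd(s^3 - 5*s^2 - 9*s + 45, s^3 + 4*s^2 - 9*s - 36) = s^2 - 9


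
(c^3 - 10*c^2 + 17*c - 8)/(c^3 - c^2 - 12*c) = (-c^3 + 10*c^2 - 17*c + 8)/(c*(-c^2 + c + 12))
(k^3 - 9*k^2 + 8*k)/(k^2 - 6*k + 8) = k*(k^2 - 9*k + 8)/(k^2 - 6*k + 8)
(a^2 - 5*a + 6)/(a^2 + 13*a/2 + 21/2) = 2*(a^2 - 5*a + 6)/(2*a^2 + 13*a + 21)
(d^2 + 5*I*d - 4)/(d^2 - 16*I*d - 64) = (-d^2 - 5*I*d + 4)/(-d^2 + 16*I*d + 64)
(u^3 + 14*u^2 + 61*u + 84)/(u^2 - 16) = (u^2 + 10*u + 21)/(u - 4)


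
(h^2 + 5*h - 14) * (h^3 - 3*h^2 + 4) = h^5 + 2*h^4 - 29*h^3 + 46*h^2 + 20*h - 56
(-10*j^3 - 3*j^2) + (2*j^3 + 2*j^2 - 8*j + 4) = -8*j^3 - j^2 - 8*j + 4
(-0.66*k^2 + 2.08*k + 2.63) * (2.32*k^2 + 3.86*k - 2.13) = -1.5312*k^4 + 2.278*k^3 + 15.5362*k^2 + 5.7214*k - 5.6019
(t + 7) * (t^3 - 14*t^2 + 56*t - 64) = t^4 - 7*t^3 - 42*t^2 + 328*t - 448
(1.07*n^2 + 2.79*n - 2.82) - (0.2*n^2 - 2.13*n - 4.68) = 0.87*n^2 + 4.92*n + 1.86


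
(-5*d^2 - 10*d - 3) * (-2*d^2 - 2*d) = 10*d^4 + 30*d^3 + 26*d^2 + 6*d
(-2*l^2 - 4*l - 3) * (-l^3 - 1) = 2*l^5 + 4*l^4 + 3*l^3 + 2*l^2 + 4*l + 3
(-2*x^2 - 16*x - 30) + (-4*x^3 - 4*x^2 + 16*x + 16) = -4*x^3 - 6*x^2 - 14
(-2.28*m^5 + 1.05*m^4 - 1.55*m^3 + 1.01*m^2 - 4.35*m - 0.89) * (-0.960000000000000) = 2.1888*m^5 - 1.008*m^4 + 1.488*m^3 - 0.9696*m^2 + 4.176*m + 0.8544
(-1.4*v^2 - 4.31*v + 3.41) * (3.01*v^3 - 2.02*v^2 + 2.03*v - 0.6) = -4.214*v^5 - 10.1451*v^4 + 16.1283*v^3 - 14.7975*v^2 + 9.5083*v - 2.046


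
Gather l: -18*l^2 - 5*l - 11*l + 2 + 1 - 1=-18*l^2 - 16*l + 2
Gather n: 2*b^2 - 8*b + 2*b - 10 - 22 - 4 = 2*b^2 - 6*b - 36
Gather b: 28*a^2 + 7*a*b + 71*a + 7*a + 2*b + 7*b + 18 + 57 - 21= 28*a^2 + 78*a + b*(7*a + 9) + 54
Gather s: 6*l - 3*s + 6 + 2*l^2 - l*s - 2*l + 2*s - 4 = 2*l^2 + 4*l + s*(-l - 1) + 2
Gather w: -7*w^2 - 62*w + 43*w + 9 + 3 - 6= -7*w^2 - 19*w + 6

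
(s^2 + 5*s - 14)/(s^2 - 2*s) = (s + 7)/s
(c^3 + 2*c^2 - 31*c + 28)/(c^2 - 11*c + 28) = (c^2 + 6*c - 7)/(c - 7)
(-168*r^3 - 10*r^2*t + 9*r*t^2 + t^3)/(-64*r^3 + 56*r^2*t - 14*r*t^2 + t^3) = (42*r^2 + 13*r*t + t^2)/(16*r^2 - 10*r*t + t^2)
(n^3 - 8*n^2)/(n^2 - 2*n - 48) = n^2/(n + 6)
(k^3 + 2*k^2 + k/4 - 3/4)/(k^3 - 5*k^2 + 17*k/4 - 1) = (2*k^2 + 5*k + 3)/(2*k^2 - 9*k + 4)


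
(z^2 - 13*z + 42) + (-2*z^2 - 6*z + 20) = -z^2 - 19*z + 62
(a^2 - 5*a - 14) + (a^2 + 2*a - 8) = 2*a^2 - 3*a - 22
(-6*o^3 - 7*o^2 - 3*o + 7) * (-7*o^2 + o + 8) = 42*o^5 + 43*o^4 - 34*o^3 - 108*o^2 - 17*o + 56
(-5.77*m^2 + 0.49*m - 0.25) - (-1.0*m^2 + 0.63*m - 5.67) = -4.77*m^2 - 0.14*m + 5.42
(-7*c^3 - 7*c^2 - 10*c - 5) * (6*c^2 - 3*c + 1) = -42*c^5 - 21*c^4 - 46*c^3 - 7*c^2 + 5*c - 5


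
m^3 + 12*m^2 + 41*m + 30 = (m + 1)*(m + 5)*(m + 6)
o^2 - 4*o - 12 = (o - 6)*(o + 2)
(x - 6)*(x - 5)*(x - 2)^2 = x^4 - 15*x^3 + 78*x^2 - 164*x + 120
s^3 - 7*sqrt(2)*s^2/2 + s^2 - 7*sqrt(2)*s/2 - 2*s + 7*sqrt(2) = (s - 1)*(s + 2)*(s - 7*sqrt(2)/2)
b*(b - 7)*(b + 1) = b^3 - 6*b^2 - 7*b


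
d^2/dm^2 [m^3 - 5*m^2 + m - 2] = 6*m - 10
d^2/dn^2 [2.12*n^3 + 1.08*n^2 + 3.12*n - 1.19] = 12.72*n + 2.16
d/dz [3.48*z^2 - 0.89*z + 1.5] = 6.96*z - 0.89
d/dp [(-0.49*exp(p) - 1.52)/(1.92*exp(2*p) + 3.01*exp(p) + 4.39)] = (0.9408*exp(2*p) + 5.8368*exp(p) + 2.4241)*exp(p)/(3.6864*exp(4*p) + 11.5584*exp(3*p) + 25.9177*exp(2*p) + 26.4278*exp(p) + 19.2721)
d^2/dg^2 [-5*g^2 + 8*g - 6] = -10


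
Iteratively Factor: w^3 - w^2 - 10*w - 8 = (w - 4)*(w^2 + 3*w + 2) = (w - 4)*(w + 2)*(w + 1)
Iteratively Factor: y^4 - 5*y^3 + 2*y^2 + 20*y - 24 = (y + 2)*(y^3 - 7*y^2 + 16*y - 12) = (y - 2)*(y + 2)*(y^2 - 5*y + 6) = (y - 2)^2*(y + 2)*(y - 3)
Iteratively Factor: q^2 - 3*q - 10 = (q - 5)*(q + 2)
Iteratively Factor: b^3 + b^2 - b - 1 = (b + 1)*(b^2 - 1) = (b + 1)^2*(b - 1)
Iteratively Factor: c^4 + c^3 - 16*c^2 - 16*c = (c - 4)*(c^3 + 5*c^2 + 4*c) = c*(c - 4)*(c^2 + 5*c + 4) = c*(c - 4)*(c + 4)*(c + 1)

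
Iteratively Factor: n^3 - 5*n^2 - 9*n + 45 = (n - 3)*(n^2 - 2*n - 15) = (n - 5)*(n - 3)*(n + 3)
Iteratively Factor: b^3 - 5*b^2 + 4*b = (b)*(b^2 - 5*b + 4) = b*(b - 4)*(b - 1)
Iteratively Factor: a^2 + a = (a + 1)*(a)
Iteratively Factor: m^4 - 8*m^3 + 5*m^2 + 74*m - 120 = (m - 4)*(m^3 - 4*m^2 - 11*m + 30) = (m - 4)*(m + 3)*(m^2 - 7*m + 10) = (m - 5)*(m - 4)*(m + 3)*(m - 2)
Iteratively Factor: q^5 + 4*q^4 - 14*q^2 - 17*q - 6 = (q + 1)*(q^4 + 3*q^3 - 3*q^2 - 11*q - 6) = (q - 2)*(q + 1)*(q^3 + 5*q^2 + 7*q + 3) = (q - 2)*(q + 1)^2*(q^2 + 4*q + 3) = (q - 2)*(q + 1)^2*(q + 3)*(q + 1)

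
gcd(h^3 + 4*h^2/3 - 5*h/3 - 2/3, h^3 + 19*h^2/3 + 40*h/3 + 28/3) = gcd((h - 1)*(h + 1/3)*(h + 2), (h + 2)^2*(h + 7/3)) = h + 2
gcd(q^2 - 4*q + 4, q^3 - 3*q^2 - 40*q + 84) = q - 2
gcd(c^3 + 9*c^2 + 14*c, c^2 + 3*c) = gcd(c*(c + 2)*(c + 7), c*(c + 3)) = c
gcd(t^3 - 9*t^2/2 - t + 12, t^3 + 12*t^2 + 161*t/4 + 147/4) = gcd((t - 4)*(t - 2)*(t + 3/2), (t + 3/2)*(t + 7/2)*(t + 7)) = t + 3/2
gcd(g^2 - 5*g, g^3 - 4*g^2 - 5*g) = g^2 - 5*g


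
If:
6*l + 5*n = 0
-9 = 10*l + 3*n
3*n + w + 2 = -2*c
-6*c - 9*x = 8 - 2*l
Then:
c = -3*x/2 - 173/96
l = -45/32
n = 27/16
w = 3*x - 83/24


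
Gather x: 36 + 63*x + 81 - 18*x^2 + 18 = -18*x^2 + 63*x + 135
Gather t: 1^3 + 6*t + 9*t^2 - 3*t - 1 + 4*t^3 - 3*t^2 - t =4*t^3 + 6*t^2 + 2*t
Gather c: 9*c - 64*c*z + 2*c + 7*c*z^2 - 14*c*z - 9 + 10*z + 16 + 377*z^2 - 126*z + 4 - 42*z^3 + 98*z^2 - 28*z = c*(7*z^2 - 78*z + 11) - 42*z^3 + 475*z^2 - 144*z + 11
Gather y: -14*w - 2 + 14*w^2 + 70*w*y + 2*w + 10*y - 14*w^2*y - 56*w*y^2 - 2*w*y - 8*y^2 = 14*w^2 - 12*w + y^2*(-56*w - 8) + y*(-14*w^2 + 68*w + 10) - 2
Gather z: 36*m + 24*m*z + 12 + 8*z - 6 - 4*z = 36*m + z*(24*m + 4) + 6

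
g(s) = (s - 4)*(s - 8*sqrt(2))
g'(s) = 2*s - 8*sqrt(2) - 4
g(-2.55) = 90.81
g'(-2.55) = -20.41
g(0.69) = 35.16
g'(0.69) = -13.93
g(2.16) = 16.84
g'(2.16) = -10.99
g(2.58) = 12.40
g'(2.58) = -10.15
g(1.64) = 22.83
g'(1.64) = -12.03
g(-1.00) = 61.57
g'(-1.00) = -17.31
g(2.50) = 13.22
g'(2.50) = -10.31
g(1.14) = 29.10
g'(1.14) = -13.03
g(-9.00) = 264.08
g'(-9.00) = -33.31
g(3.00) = 8.31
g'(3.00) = -9.31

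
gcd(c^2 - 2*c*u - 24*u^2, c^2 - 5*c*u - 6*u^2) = -c + 6*u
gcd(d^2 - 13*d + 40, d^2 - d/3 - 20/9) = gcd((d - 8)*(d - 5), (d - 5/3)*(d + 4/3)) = 1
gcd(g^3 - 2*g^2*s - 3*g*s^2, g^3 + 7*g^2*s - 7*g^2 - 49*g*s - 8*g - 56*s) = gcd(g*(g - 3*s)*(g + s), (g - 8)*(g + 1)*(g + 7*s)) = 1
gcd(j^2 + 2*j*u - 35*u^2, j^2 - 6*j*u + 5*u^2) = -j + 5*u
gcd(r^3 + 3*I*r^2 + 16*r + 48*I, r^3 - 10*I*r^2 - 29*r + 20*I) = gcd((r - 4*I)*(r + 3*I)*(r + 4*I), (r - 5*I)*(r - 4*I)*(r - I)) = r - 4*I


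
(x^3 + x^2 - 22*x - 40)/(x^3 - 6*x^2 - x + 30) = (x + 4)/(x - 3)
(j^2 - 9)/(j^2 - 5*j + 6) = (j + 3)/(j - 2)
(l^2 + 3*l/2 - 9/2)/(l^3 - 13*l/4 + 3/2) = 2*(l + 3)/(2*l^2 + 3*l - 2)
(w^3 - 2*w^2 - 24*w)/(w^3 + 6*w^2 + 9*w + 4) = w*(w - 6)/(w^2 + 2*w + 1)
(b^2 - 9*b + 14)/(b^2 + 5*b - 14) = (b - 7)/(b + 7)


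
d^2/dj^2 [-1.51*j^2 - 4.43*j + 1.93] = -3.02000000000000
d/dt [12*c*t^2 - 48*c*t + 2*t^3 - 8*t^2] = 24*c*t - 48*c + 6*t^2 - 16*t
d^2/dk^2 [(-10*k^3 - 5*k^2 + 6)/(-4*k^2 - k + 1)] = 2*(30*k^3 - 258*k^2 - 42*k - 25)/(64*k^6 + 48*k^5 - 36*k^4 - 23*k^3 + 9*k^2 + 3*k - 1)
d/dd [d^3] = 3*d^2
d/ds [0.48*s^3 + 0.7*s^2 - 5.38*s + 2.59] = 1.44*s^2 + 1.4*s - 5.38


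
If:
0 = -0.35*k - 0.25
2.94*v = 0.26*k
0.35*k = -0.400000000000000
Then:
No Solution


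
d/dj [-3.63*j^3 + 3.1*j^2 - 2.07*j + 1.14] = -10.89*j^2 + 6.2*j - 2.07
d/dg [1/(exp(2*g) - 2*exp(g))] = 2*(1 - exp(g))*exp(-g)/(exp(g) - 2)^2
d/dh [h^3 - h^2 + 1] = h*(3*h - 2)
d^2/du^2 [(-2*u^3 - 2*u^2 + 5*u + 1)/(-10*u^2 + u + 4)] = 2*(-398*u^3 - 36*u^2 - 474*u + 11)/(1000*u^6 - 300*u^5 - 1170*u^4 + 239*u^3 + 468*u^2 - 48*u - 64)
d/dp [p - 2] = 1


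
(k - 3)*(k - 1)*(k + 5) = k^3 + k^2 - 17*k + 15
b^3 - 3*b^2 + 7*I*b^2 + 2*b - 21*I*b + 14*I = (b - 2)*(b - 1)*(b + 7*I)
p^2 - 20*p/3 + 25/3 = (p - 5)*(p - 5/3)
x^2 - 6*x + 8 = (x - 4)*(x - 2)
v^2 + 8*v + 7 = (v + 1)*(v + 7)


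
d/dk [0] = 0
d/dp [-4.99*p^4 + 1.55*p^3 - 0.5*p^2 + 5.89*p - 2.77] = -19.96*p^3 + 4.65*p^2 - 1.0*p + 5.89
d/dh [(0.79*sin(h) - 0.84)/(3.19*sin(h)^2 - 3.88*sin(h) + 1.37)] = (-2.5201*sin(h)^2 + 5.3592*sin(h) - 2.1769)*cos(h)/(10.1761*sin(h)^4 - 24.7544*sin(h)^3 + 23.795*sin(h)^2 - 10.6312*sin(h) + 1.8769)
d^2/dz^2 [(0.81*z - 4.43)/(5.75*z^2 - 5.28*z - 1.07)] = ((59.4986 - 27.945*z)*(-5.75*z^2 + 5.28*z + 1.07) - (0.81*z - 4.43)*(11.5*z - 5.28)*(23.0*z - 10.56))/(-5.75*z^2 + 5.28*z + 1.07)^3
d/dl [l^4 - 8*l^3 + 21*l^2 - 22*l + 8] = 4*l^3 - 24*l^2 + 42*l - 22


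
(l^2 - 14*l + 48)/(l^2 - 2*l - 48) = (l - 6)/(l + 6)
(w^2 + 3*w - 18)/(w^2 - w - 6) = (w + 6)/(w + 2)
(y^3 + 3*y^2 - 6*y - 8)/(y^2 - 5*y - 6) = (y^2 + 2*y - 8)/(y - 6)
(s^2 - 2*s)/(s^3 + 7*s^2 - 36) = s/(s^2 + 9*s + 18)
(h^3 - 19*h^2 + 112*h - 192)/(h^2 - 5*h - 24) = (h^2 - 11*h + 24)/(h + 3)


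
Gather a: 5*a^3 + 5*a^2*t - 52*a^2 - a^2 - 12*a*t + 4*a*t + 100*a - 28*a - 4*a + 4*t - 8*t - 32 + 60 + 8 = 5*a^3 + a^2*(5*t - 53) + a*(68 - 8*t) - 4*t + 36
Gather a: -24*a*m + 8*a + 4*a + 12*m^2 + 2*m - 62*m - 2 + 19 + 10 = a*(12 - 24*m) + 12*m^2 - 60*m + 27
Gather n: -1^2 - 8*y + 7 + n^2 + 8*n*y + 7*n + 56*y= n^2 + n*(8*y + 7) + 48*y + 6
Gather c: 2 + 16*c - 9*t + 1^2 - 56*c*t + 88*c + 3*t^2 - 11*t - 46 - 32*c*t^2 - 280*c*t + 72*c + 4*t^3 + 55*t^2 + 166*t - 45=c*(-32*t^2 - 336*t + 176) + 4*t^3 + 58*t^2 + 146*t - 88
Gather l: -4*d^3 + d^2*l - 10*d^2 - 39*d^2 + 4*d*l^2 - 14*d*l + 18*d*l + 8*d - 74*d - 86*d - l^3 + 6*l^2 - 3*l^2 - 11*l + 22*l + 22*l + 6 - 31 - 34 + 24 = -4*d^3 - 49*d^2 - 152*d - l^3 + l^2*(4*d + 3) + l*(d^2 + 4*d + 33) - 35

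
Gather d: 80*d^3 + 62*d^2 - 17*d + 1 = 80*d^3 + 62*d^2 - 17*d + 1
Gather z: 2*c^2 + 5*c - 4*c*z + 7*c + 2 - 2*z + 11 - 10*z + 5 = 2*c^2 + 12*c + z*(-4*c - 12) + 18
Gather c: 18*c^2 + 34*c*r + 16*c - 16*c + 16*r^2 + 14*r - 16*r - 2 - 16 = 18*c^2 + 34*c*r + 16*r^2 - 2*r - 18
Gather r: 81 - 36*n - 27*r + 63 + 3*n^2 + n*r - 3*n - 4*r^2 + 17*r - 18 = 3*n^2 - 39*n - 4*r^2 + r*(n - 10) + 126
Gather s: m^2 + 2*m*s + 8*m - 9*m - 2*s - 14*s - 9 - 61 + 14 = m^2 - m + s*(2*m - 16) - 56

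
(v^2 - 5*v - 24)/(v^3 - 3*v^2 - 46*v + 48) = (v + 3)/(v^2 + 5*v - 6)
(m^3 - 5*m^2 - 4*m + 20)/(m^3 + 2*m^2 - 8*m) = (m^2 - 3*m - 10)/(m*(m + 4))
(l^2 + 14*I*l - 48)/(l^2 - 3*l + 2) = (l^2 + 14*I*l - 48)/(l^2 - 3*l + 2)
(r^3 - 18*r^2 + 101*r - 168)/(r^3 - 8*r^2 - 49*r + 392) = (r - 3)/(r + 7)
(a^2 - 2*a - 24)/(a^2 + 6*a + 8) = (a - 6)/(a + 2)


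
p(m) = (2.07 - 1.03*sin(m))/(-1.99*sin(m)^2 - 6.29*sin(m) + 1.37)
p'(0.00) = 6.19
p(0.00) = 1.51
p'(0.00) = 6.19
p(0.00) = 1.51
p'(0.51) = 2.79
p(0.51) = -0.72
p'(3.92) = -0.15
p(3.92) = 0.58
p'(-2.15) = -0.07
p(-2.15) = 0.56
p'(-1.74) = -0.01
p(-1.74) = 0.55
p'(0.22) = 1368.12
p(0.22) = -18.94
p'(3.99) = -0.11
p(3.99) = 0.57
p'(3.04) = -24.41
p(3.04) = 2.76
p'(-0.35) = 0.74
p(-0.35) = 0.74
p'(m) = (2.07 - 1.03*sin(m))*(3.98*sin(m)*cos(m) + 6.29*cos(m))/(-1.99*sin(m)^2 - 6.29*sin(m) + 1.37)^2 - 1.03*cos(m)/(-1.99*sin(m)^2 - 6.29*sin(m) + 1.37) = (-2.0497*sin(m)^2 + 8.2386*sin(m) + 11.6092)*cos(m)/(3.9601*sin(m)^4 + 25.0342*sin(m)^3 + 34.1115*sin(m)^2 - 17.2346*sin(m) + 1.8769)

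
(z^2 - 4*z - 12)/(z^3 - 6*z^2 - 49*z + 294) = (z + 2)/(z^2 - 49)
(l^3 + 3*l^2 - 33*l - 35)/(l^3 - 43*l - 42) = (l^2 + 2*l - 35)/(l^2 - l - 42)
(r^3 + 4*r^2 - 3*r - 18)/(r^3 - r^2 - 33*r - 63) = (r - 2)/(r - 7)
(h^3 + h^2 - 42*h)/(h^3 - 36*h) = (h + 7)/(h + 6)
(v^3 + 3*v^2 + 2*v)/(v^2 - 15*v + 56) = v*(v^2 + 3*v + 2)/(v^2 - 15*v + 56)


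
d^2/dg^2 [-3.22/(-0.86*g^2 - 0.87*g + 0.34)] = (-4.763024*g^2 - 4.818408*g + 3.22*(1.72*g + 0.87)*(3.44*g + 1.74) + 1.883056)/(0.86*g^2 + 0.87*g - 0.34)^3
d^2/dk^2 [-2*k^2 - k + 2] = -4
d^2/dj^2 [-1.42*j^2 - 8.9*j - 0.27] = -2.84000000000000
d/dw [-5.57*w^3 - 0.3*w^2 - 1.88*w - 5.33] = -16.71*w^2 - 0.6*w - 1.88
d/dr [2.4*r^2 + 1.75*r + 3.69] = 4.8*r + 1.75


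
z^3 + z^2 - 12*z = z*(z - 3)*(z + 4)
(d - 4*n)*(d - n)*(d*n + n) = d^3*n - 5*d^2*n^2 + d^2*n + 4*d*n^3 - 5*d*n^2 + 4*n^3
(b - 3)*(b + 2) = b^2 - b - 6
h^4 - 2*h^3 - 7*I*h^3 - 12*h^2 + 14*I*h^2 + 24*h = h*(h - 2)*(h - 4*I)*(h - 3*I)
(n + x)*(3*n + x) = 3*n^2 + 4*n*x + x^2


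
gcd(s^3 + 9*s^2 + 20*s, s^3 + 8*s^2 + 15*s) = s^2 + 5*s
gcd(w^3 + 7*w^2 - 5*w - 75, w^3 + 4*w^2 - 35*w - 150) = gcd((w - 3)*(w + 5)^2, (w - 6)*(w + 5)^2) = w^2 + 10*w + 25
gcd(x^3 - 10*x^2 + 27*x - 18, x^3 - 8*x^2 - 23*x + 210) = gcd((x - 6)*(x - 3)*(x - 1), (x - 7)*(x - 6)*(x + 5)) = x - 6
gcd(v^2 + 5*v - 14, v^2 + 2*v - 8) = v - 2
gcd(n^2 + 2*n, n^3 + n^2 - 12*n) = n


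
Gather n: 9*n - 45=9*n - 45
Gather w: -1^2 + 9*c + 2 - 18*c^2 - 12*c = -18*c^2 - 3*c + 1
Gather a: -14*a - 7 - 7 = -14*a - 14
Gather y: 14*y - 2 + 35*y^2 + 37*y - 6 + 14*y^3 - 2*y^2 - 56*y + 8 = 14*y^3 + 33*y^2 - 5*y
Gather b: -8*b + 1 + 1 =2 - 8*b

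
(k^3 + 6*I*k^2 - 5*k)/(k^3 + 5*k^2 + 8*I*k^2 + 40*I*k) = (k^2 + 6*I*k - 5)/(k^2 + k*(5 + 8*I) + 40*I)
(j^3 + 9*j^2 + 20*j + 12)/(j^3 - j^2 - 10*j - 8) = (j + 6)/(j - 4)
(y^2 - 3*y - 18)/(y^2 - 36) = (y + 3)/(y + 6)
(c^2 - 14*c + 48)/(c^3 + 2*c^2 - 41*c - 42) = (c - 8)/(c^2 + 8*c + 7)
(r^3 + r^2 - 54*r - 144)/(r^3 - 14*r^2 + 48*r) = (r^2 + 9*r + 18)/(r*(r - 6))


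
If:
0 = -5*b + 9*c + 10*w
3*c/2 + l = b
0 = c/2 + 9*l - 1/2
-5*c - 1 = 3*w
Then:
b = -79/268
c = -65/268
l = 37/536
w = 19/268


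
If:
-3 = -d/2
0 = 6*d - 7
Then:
No Solution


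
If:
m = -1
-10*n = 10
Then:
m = -1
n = -1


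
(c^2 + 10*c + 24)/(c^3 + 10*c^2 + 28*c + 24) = (c + 4)/(c^2 + 4*c + 4)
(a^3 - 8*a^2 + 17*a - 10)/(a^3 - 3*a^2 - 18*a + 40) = (a - 1)/(a + 4)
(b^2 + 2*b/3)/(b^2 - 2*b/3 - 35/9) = 3*b*(3*b + 2)/(9*b^2 - 6*b - 35)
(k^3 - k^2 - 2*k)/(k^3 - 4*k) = (k + 1)/(k + 2)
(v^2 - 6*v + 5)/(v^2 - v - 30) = (-v^2 + 6*v - 5)/(-v^2 + v + 30)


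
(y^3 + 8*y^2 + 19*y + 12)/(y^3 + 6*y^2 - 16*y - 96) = (y^2 + 4*y + 3)/(y^2 + 2*y - 24)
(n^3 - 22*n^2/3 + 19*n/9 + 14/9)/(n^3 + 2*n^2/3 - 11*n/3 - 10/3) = (9*n^3 - 66*n^2 + 19*n + 14)/(3*(3*n^3 + 2*n^2 - 11*n - 10))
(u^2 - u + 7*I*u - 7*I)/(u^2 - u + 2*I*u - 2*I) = (u + 7*I)/(u + 2*I)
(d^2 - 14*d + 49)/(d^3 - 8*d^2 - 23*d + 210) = (d - 7)/(d^2 - d - 30)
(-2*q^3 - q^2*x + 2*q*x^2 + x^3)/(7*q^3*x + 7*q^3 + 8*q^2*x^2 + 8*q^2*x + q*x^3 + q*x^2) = (-2*q^2 + q*x + x^2)/(q*(7*q*x + 7*q + x^2 + x))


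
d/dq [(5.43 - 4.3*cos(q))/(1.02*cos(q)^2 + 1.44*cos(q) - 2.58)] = (-4.386*cos(q)^2 + 11.0772*cos(q) - 3.2748)*sin(q)/(1.0404*cos(q)^4 + 2.9376*cos(q)^3 - 3.1896*cos(q)^2 - 7.4304*cos(q) + 6.6564)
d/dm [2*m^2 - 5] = 4*m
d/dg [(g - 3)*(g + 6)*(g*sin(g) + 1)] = (g - 3)*(g + 6)*(g*cos(g) + sin(g)) + (g - 3)*(g*sin(g) + 1) + (g + 6)*(g*sin(g) + 1)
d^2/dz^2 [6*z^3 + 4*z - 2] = 36*z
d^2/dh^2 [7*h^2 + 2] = 14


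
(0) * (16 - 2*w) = 0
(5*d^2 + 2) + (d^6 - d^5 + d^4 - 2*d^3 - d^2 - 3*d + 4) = d^6 - d^5 + d^4 - 2*d^3 + 4*d^2 - 3*d + 6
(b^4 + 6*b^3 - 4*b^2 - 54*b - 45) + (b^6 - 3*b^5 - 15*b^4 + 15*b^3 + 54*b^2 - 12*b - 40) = b^6 - 3*b^5 - 14*b^4 + 21*b^3 + 50*b^2 - 66*b - 85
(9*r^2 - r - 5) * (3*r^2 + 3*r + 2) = 27*r^4 + 24*r^3 - 17*r - 10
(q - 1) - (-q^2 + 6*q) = q^2 - 5*q - 1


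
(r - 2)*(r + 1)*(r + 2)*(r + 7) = r^4 + 8*r^3 + 3*r^2 - 32*r - 28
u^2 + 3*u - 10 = (u - 2)*(u + 5)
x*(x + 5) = x^2 + 5*x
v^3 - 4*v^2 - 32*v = v*(v - 8)*(v + 4)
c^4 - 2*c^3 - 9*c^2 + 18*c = c*(c - 3)*(c - 2)*(c + 3)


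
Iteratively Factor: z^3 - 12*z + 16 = (z - 2)*(z^2 + 2*z - 8) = (z - 2)*(z + 4)*(z - 2)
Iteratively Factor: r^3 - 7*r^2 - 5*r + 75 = (r - 5)*(r^2 - 2*r - 15) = (r - 5)*(r + 3)*(r - 5)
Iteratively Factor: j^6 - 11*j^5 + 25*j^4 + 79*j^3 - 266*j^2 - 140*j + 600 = (j - 2)*(j^5 - 9*j^4 + 7*j^3 + 93*j^2 - 80*j - 300) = (j - 3)*(j - 2)*(j^4 - 6*j^3 - 11*j^2 + 60*j + 100) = (j - 5)*(j - 3)*(j - 2)*(j^3 - j^2 - 16*j - 20) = (j - 5)^2*(j - 3)*(j - 2)*(j^2 + 4*j + 4) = (j - 5)^2*(j - 3)*(j - 2)*(j + 2)*(j + 2)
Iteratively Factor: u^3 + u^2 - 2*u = (u - 1)*(u^2 + 2*u) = (u - 1)*(u + 2)*(u)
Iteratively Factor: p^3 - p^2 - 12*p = (p - 4)*(p^2 + 3*p) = p*(p - 4)*(p + 3)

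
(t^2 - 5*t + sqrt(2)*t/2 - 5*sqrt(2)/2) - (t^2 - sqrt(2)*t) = -5*t + 3*sqrt(2)*t/2 - 5*sqrt(2)/2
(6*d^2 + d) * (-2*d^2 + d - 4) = -12*d^4 + 4*d^3 - 23*d^2 - 4*d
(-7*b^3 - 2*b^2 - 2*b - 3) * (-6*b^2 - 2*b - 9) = 42*b^5 + 26*b^4 + 79*b^3 + 40*b^2 + 24*b + 27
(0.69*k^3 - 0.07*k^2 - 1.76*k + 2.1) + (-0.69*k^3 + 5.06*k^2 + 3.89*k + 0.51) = 4.99*k^2 + 2.13*k + 2.61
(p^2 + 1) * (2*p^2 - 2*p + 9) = 2*p^4 - 2*p^3 + 11*p^2 - 2*p + 9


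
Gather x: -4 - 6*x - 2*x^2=-2*x^2 - 6*x - 4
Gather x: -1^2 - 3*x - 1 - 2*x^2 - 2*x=-2*x^2 - 5*x - 2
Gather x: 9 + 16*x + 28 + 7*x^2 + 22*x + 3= 7*x^2 + 38*x + 40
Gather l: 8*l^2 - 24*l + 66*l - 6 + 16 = 8*l^2 + 42*l + 10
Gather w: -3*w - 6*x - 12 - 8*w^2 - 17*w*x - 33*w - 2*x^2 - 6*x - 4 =-8*w^2 + w*(-17*x - 36) - 2*x^2 - 12*x - 16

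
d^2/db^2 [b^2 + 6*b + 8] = 2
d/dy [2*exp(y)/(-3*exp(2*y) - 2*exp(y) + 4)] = (6*exp(2*y) + 8)*exp(y)/(9*exp(4*y) + 12*exp(3*y) - 20*exp(2*y) - 16*exp(y) + 16)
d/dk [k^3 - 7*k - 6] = 3*k^2 - 7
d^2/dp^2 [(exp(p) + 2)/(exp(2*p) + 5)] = (exp(4*p) + 8*exp(3*p) - 30*exp(2*p) - 40*exp(p) + 25)*exp(p)/(exp(6*p) + 15*exp(4*p) + 75*exp(2*p) + 125)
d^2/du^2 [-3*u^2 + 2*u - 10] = -6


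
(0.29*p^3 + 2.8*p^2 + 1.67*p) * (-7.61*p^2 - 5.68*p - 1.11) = -2.2069*p^5 - 22.9552*p^4 - 28.9346*p^3 - 12.5936*p^2 - 1.8537*p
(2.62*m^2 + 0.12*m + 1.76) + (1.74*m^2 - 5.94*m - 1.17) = 4.36*m^2 - 5.82*m + 0.59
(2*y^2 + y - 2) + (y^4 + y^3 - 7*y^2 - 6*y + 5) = y^4 + y^3 - 5*y^2 - 5*y + 3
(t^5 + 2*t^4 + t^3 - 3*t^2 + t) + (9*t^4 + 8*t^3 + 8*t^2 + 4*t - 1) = t^5 + 11*t^4 + 9*t^3 + 5*t^2 + 5*t - 1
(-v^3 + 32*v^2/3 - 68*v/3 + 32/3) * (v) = -v^4 + 32*v^3/3 - 68*v^2/3 + 32*v/3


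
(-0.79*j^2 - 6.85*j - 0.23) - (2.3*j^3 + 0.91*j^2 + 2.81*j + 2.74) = -2.3*j^3 - 1.7*j^2 - 9.66*j - 2.97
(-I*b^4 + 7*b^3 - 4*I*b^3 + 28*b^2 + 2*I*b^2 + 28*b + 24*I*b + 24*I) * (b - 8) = -I*b^5 + 7*b^4 + 4*I*b^4 - 28*b^3 + 34*I*b^3 - 196*b^2 + 8*I*b^2 - 224*b - 168*I*b - 192*I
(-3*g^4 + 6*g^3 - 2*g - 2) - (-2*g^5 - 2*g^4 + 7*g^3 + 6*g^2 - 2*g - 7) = 2*g^5 - g^4 - g^3 - 6*g^2 + 5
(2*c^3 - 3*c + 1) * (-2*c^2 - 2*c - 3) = -4*c^5 - 4*c^4 + 4*c^2 + 7*c - 3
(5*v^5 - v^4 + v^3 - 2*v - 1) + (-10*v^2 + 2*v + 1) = 5*v^5 - v^4 + v^3 - 10*v^2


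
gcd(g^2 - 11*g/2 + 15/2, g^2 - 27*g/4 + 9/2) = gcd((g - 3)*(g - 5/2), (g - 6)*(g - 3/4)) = 1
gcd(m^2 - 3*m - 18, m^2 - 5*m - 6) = m - 6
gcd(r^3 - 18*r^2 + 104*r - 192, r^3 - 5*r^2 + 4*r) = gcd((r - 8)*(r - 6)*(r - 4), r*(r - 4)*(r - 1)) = r - 4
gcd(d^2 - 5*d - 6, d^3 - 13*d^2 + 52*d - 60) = d - 6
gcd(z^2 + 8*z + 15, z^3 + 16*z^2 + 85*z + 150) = z + 5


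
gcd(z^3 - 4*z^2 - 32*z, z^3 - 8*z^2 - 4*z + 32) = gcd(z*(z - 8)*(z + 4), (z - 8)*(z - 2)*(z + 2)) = z - 8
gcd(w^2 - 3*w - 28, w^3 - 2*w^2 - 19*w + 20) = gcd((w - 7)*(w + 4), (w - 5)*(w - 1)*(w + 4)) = w + 4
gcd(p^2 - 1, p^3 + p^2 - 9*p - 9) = p + 1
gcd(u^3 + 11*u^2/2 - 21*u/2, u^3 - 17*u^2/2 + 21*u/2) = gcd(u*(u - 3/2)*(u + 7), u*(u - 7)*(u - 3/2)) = u^2 - 3*u/2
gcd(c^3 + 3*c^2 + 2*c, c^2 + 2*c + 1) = c + 1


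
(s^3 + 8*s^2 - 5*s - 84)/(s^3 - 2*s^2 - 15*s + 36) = (s + 7)/(s - 3)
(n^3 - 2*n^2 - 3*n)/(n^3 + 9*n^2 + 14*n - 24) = n*(n^2 - 2*n - 3)/(n^3 + 9*n^2 + 14*n - 24)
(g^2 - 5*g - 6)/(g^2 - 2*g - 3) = (g - 6)/(g - 3)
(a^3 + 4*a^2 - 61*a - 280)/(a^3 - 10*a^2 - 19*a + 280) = (a + 7)/(a - 7)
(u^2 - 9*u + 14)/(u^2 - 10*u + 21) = (u - 2)/(u - 3)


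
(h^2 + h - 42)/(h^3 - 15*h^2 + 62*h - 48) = (h + 7)/(h^2 - 9*h + 8)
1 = 1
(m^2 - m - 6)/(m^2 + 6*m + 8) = (m - 3)/(m + 4)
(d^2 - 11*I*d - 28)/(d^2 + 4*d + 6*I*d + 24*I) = (d^2 - 11*I*d - 28)/(d^2 + d*(4 + 6*I) + 24*I)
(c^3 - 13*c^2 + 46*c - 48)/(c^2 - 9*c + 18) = (c^2 - 10*c + 16)/(c - 6)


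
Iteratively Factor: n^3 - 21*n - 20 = (n - 5)*(n^2 + 5*n + 4) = (n - 5)*(n + 4)*(n + 1)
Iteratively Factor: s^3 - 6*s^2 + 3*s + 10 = (s + 1)*(s^2 - 7*s + 10) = (s - 2)*(s + 1)*(s - 5)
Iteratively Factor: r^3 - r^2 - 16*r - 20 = (r - 5)*(r^2 + 4*r + 4) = (r - 5)*(r + 2)*(r + 2)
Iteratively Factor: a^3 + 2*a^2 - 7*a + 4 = (a - 1)*(a^2 + 3*a - 4) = (a - 1)^2*(a + 4)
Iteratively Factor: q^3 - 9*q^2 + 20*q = (q - 4)*(q^2 - 5*q) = (q - 5)*(q - 4)*(q)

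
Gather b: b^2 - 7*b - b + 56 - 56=b^2 - 8*b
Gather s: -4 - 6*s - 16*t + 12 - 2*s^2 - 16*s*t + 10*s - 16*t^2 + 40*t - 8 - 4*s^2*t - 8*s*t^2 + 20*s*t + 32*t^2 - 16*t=s^2*(-4*t - 2) + s*(-8*t^2 + 4*t + 4) + 16*t^2 + 8*t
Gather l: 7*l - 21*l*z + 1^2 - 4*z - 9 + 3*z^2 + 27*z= l*(7 - 21*z) + 3*z^2 + 23*z - 8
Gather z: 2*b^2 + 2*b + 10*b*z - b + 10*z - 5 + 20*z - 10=2*b^2 + b + z*(10*b + 30) - 15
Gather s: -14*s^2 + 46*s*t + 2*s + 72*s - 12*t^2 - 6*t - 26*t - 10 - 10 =-14*s^2 + s*(46*t + 74) - 12*t^2 - 32*t - 20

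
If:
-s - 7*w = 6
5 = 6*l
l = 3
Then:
No Solution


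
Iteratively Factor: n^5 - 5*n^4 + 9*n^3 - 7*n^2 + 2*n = (n - 1)*(n^4 - 4*n^3 + 5*n^2 - 2*n) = (n - 2)*(n - 1)*(n^3 - 2*n^2 + n) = n*(n - 2)*(n - 1)*(n^2 - 2*n + 1) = n*(n - 2)*(n - 1)^2*(n - 1)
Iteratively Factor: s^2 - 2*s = (s - 2)*(s)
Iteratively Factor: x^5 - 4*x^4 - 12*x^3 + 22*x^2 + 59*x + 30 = (x + 1)*(x^4 - 5*x^3 - 7*x^2 + 29*x + 30) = (x + 1)*(x + 2)*(x^3 - 7*x^2 + 7*x + 15) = (x + 1)^2*(x + 2)*(x^2 - 8*x + 15) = (x - 5)*(x + 1)^2*(x + 2)*(x - 3)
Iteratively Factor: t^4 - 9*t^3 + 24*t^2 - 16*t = (t - 1)*(t^3 - 8*t^2 + 16*t) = (t - 4)*(t - 1)*(t^2 - 4*t) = (t - 4)^2*(t - 1)*(t)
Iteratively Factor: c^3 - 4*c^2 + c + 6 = (c + 1)*(c^2 - 5*c + 6) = (c - 3)*(c + 1)*(c - 2)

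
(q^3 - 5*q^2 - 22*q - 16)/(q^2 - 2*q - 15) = (-q^3 + 5*q^2 + 22*q + 16)/(-q^2 + 2*q + 15)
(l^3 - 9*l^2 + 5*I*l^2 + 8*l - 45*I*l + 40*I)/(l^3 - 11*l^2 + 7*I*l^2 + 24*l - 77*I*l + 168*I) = (l^2 + l*(-1 + 5*I) - 5*I)/(l^2 + l*(-3 + 7*I) - 21*I)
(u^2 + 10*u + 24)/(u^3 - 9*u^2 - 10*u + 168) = (u + 6)/(u^2 - 13*u + 42)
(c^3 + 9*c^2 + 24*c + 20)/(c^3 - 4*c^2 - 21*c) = (c^3 + 9*c^2 + 24*c + 20)/(c*(c^2 - 4*c - 21))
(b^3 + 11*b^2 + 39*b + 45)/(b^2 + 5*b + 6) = (b^2 + 8*b + 15)/(b + 2)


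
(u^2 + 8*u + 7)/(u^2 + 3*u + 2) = (u + 7)/(u + 2)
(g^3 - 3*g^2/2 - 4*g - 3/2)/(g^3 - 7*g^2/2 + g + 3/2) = (g + 1)/(g - 1)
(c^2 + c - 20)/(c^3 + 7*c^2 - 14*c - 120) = 1/(c + 6)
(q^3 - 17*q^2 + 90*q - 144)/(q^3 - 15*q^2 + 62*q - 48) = (q - 3)/(q - 1)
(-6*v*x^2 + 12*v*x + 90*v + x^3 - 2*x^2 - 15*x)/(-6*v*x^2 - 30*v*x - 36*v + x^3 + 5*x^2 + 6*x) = (x - 5)/(x + 2)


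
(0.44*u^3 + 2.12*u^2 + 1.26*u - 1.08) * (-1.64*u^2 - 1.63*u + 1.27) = -0.7216*u^5 - 4.194*u^4 - 4.9632*u^3 + 2.4098*u^2 + 3.3606*u - 1.3716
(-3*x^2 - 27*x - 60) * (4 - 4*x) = 12*x^3 + 96*x^2 + 132*x - 240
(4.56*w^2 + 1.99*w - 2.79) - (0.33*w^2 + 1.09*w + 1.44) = 4.23*w^2 + 0.9*w - 4.23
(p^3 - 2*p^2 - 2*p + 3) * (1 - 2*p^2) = -2*p^5 + 4*p^4 + 5*p^3 - 8*p^2 - 2*p + 3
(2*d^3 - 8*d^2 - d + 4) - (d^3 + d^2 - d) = d^3 - 9*d^2 + 4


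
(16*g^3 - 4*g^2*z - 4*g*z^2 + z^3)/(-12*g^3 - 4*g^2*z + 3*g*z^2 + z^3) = (-4*g + z)/(3*g + z)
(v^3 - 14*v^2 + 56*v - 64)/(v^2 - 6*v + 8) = v - 8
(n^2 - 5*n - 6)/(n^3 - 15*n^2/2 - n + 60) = 2*(n + 1)/(2*n^2 - 3*n - 20)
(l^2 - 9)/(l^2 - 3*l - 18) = (l - 3)/(l - 6)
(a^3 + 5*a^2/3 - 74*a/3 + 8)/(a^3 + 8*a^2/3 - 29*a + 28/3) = (a + 6)/(a + 7)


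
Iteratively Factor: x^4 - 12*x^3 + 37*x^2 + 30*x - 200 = (x - 4)*(x^3 - 8*x^2 + 5*x + 50) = (x - 4)*(x + 2)*(x^2 - 10*x + 25) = (x - 5)*(x - 4)*(x + 2)*(x - 5)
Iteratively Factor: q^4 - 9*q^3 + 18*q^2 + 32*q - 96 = (q - 3)*(q^3 - 6*q^2 + 32) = (q - 4)*(q - 3)*(q^2 - 2*q - 8) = (q - 4)*(q - 3)*(q + 2)*(q - 4)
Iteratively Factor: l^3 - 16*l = (l)*(l^2 - 16) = l*(l + 4)*(l - 4)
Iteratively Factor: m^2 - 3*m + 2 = (m - 1)*(m - 2)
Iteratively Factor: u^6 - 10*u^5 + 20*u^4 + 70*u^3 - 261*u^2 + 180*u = (u - 5)*(u^5 - 5*u^4 - 5*u^3 + 45*u^2 - 36*u) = u*(u - 5)*(u^4 - 5*u^3 - 5*u^2 + 45*u - 36) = u*(u - 5)*(u + 3)*(u^3 - 8*u^2 + 19*u - 12) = u*(u - 5)*(u - 3)*(u + 3)*(u^2 - 5*u + 4) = u*(u - 5)*(u - 3)*(u - 1)*(u + 3)*(u - 4)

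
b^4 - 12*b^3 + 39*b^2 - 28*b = b*(b - 7)*(b - 4)*(b - 1)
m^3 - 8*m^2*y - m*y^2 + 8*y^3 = (m - 8*y)*(m - y)*(m + y)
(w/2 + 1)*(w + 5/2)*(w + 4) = w^3/2 + 17*w^2/4 + 23*w/2 + 10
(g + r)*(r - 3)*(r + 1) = g*r^2 - 2*g*r - 3*g + r^3 - 2*r^2 - 3*r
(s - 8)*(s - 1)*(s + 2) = s^3 - 7*s^2 - 10*s + 16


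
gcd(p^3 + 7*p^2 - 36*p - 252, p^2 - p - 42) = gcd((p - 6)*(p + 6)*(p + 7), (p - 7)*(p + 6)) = p + 6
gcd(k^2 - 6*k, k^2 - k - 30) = k - 6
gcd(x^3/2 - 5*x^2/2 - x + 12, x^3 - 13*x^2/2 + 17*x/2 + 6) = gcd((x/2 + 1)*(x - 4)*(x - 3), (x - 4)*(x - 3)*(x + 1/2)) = x^2 - 7*x + 12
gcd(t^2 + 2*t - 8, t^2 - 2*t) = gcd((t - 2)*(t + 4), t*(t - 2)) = t - 2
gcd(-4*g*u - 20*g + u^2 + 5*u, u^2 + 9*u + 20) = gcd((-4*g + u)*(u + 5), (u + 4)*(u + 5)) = u + 5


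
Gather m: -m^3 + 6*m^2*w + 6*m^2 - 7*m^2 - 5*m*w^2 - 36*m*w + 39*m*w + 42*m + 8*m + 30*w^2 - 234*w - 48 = -m^3 + m^2*(6*w - 1) + m*(-5*w^2 + 3*w + 50) + 30*w^2 - 234*w - 48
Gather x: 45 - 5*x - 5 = 40 - 5*x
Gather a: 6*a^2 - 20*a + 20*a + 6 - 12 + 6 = 6*a^2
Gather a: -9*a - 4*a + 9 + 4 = 13 - 13*a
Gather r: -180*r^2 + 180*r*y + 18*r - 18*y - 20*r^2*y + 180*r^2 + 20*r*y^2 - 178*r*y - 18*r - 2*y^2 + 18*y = -20*r^2*y + r*(20*y^2 + 2*y) - 2*y^2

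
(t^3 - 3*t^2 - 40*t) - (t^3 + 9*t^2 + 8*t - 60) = -12*t^2 - 48*t + 60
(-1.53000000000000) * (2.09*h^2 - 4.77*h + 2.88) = -3.1977*h^2 + 7.2981*h - 4.4064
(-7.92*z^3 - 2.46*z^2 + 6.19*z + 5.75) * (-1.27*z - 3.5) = 10.0584*z^4 + 30.8442*z^3 + 0.748699999999999*z^2 - 28.9675*z - 20.125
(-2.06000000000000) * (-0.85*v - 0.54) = 1.751*v + 1.1124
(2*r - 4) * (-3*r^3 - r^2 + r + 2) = -6*r^4 + 10*r^3 + 6*r^2 - 8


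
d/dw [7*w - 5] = 7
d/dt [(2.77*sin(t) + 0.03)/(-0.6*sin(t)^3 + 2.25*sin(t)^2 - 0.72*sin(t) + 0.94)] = (3.324*sin(t)^3 - 6.1785*sin(t)^2 - 0.135*sin(t) + 2.6254)*cos(t)/(0.36*sin(t)^6 - 2.7*sin(t)^5 + 5.9265*sin(t)^4 - 4.368*sin(t)^3 + 4.7484*sin(t)^2 - 1.3536*sin(t) + 0.8836)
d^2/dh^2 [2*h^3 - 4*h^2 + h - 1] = 12*h - 8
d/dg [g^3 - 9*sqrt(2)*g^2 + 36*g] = 3*g^2 - 18*sqrt(2)*g + 36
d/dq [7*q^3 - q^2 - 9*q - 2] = 21*q^2 - 2*q - 9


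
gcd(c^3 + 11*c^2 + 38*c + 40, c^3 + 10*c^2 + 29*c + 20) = c^2 + 9*c + 20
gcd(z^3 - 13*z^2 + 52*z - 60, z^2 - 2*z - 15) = z - 5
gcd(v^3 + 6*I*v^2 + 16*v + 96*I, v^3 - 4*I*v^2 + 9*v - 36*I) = v - 4*I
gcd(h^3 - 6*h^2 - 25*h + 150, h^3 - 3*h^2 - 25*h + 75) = h^2 - 25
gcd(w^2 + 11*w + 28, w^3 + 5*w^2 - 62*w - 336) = w + 7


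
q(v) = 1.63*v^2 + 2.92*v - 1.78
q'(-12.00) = -36.20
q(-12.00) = 197.90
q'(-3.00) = -6.86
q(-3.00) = 4.13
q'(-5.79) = -15.96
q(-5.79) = 35.96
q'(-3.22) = -7.58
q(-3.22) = 5.72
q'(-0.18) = 2.33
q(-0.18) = -2.25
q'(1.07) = 6.41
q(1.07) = 3.21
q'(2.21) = 10.12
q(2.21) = 12.63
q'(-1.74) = -2.75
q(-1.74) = -1.93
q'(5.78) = 21.76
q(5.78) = 69.55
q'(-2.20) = -4.25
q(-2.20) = -0.31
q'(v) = 3.26*v + 2.92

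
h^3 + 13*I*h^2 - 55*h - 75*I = (h + 3*I)*(h + 5*I)^2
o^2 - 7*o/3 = o*(o - 7/3)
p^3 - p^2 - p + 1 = (p - 1)^2*(p + 1)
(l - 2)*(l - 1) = l^2 - 3*l + 2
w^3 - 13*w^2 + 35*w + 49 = (w - 7)^2*(w + 1)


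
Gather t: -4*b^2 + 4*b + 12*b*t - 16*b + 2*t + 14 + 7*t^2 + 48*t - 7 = -4*b^2 - 12*b + 7*t^2 + t*(12*b + 50) + 7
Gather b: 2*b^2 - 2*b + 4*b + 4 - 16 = 2*b^2 + 2*b - 12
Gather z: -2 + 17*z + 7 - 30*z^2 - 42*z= -30*z^2 - 25*z + 5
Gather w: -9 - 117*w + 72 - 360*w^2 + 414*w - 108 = -360*w^2 + 297*w - 45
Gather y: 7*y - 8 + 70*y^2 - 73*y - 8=70*y^2 - 66*y - 16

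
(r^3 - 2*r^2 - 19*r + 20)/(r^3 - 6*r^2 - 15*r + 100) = (r - 1)/(r - 5)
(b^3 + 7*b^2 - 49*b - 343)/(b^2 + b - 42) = (b^2 - 49)/(b - 6)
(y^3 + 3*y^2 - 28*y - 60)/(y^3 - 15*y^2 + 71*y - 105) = (y^2 + 8*y + 12)/(y^2 - 10*y + 21)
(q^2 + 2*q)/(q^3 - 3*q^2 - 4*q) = (q + 2)/(q^2 - 3*q - 4)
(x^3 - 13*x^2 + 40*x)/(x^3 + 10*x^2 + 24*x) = (x^2 - 13*x + 40)/(x^2 + 10*x + 24)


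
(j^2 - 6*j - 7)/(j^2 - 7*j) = (j + 1)/j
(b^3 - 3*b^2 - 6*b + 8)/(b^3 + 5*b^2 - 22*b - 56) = (b - 1)/(b + 7)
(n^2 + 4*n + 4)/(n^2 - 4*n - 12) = (n + 2)/(n - 6)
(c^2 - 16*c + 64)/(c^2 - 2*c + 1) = (c^2 - 16*c + 64)/(c^2 - 2*c + 1)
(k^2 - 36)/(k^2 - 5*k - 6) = (k + 6)/(k + 1)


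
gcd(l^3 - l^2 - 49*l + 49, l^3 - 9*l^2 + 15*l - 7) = l^2 - 8*l + 7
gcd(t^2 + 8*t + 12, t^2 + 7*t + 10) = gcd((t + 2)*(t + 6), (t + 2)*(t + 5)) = t + 2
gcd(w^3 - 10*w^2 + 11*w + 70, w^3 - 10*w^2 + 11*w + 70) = w^3 - 10*w^2 + 11*w + 70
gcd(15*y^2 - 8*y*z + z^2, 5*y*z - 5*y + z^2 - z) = 1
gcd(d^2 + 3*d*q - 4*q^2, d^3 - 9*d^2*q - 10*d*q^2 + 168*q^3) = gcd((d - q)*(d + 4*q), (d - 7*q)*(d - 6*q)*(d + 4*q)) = d + 4*q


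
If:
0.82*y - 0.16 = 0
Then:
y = 0.20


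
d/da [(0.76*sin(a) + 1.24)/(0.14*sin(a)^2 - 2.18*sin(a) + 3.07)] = (-0.1064*sin(a)^2 - 0.3472*sin(a) + 5.0364)*cos(a)/(0.0196*sin(a)^4 - 0.6104*sin(a)^3 + 5.612*sin(a)^2 - 13.3852*sin(a) + 9.4249)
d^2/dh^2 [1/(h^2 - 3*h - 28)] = 2*(h^2 - 3*h - (2*h - 3)^2 - 28)/(-h^2 + 3*h + 28)^3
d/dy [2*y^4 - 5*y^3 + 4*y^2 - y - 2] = 8*y^3 - 15*y^2 + 8*y - 1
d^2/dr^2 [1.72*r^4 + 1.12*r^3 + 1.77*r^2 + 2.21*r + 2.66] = 20.64*r^2 + 6.72*r + 3.54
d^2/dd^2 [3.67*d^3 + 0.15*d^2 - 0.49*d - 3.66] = 22.02*d + 0.3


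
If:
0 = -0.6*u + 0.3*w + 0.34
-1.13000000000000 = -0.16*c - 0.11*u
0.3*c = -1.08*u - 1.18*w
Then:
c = 7.23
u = -0.24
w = -1.62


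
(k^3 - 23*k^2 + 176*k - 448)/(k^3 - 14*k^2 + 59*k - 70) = (k^2 - 16*k + 64)/(k^2 - 7*k + 10)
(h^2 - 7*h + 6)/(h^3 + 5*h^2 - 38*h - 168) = (h - 1)/(h^2 + 11*h + 28)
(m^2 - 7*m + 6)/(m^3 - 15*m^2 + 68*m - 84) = (m - 1)/(m^2 - 9*m + 14)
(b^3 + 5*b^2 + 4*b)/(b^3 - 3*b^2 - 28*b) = (b + 1)/(b - 7)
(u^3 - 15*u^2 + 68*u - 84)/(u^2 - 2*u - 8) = (-u^3 + 15*u^2 - 68*u + 84)/(-u^2 + 2*u + 8)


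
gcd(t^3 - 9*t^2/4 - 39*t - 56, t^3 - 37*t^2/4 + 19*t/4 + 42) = t^2 - 25*t/4 - 14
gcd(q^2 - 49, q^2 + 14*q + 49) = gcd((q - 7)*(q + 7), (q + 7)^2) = q + 7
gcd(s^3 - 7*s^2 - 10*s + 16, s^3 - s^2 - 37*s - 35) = 1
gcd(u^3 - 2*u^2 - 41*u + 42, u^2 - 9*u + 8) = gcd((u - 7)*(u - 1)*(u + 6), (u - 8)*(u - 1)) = u - 1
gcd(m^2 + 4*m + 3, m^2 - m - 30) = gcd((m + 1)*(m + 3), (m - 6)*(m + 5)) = 1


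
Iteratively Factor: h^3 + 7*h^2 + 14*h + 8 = (h + 1)*(h^2 + 6*h + 8) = (h + 1)*(h + 2)*(h + 4)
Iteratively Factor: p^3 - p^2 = (p)*(p^2 - p) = p*(p - 1)*(p)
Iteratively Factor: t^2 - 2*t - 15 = (t - 5)*(t + 3)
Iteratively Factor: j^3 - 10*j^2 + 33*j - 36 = (j - 3)*(j^2 - 7*j + 12) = (j - 3)^2*(j - 4)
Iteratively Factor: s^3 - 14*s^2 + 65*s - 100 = (s - 5)*(s^2 - 9*s + 20) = (s - 5)*(s - 4)*(s - 5)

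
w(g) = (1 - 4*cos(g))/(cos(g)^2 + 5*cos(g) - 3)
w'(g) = (1 - 4*cos(g))*(2*sin(g)*cos(g) + 5*sin(g))/(cos(g)^2 + 5*cos(g) - 3)^2 + 4*sin(g)/(cos(g)^2 + 5*cos(g) - 3) = (-4*cos(g)^2 + 2*cos(g) - 7)*sin(g)/(cos(g)^2 + 5*cos(g) - 3)^2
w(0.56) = -1.22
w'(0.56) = -1.14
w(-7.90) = -0.37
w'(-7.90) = 0.68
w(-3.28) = -0.71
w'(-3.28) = -0.04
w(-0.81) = -1.90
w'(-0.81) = 6.40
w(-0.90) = -3.01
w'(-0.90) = 23.40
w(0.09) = -1.00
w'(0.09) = -0.09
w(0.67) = -1.39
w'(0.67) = -2.08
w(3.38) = -0.71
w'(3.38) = 0.06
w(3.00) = -0.71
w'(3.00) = -0.04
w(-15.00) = -0.65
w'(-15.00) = 0.18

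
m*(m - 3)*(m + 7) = m^3 + 4*m^2 - 21*m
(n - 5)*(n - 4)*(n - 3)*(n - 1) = n^4 - 13*n^3 + 59*n^2 - 107*n + 60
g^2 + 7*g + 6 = (g + 1)*(g + 6)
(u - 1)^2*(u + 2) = u^3 - 3*u + 2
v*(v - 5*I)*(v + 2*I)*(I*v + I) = I*v^4 + 3*v^3 + I*v^3 + 3*v^2 + 10*I*v^2 + 10*I*v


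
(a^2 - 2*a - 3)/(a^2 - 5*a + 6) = (a + 1)/(a - 2)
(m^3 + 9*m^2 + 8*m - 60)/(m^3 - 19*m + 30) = (m + 6)/(m - 3)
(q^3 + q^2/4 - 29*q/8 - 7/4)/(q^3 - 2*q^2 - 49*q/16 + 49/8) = 2*(2*q + 1)/(4*q - 7)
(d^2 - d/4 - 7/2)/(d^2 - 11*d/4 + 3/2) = (4*d + 7)/(4*d - 3)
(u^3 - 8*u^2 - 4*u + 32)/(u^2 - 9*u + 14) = (u^2 - 6*u - 16)/(u - 7)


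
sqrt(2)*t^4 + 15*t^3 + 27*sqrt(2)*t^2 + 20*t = t*(t + 2*sqrt(2))*(t + 5*sqrt(2))*(sqrt(2)*t + 1)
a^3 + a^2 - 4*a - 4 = (a - 2)*(a + 1)*(a + 2)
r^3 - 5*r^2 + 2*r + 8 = (r - 4)*(r - 2)*(r + 1)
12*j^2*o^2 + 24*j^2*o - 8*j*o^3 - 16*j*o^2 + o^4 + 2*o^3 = o*(-6*j + o)*(-2*j + o)*(o + 2)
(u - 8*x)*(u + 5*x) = u^2 - 3*u*x - 40*x^2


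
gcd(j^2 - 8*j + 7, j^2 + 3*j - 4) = j - 1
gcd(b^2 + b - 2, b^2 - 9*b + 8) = b - 1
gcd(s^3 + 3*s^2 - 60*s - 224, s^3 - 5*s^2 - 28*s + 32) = s^2 - 4*s - 32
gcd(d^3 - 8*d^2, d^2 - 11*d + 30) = 1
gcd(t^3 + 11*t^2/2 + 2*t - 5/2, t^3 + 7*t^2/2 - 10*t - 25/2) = t^2 + 6*t + 5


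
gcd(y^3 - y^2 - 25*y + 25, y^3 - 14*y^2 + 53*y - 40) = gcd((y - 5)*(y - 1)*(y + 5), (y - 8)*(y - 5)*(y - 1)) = y^2 - 6*y + 5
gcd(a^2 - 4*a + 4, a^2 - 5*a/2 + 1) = a - 2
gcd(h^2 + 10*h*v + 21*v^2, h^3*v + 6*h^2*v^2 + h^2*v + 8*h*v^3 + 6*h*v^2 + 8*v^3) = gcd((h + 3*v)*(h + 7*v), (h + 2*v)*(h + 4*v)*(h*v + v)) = 1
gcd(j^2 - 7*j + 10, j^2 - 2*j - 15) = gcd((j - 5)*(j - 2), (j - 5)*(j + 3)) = j - 5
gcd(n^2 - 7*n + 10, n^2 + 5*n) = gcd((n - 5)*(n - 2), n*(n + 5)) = 1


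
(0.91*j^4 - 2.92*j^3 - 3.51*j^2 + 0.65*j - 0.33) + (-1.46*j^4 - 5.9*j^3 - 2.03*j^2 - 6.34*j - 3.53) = -0.55*j^4 - 8.82*j^3 - 5.54*j^2 - 5.69*j - 3.86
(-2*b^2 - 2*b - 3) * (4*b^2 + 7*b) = -8*b^4 - 22*b^3 - 26*b^2 - 21*b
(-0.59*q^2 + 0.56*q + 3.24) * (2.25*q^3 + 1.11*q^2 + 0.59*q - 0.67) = -1.3275*q^5 + 0.6051*q^4 + 7.5635*q^3 + 4.3221*q^2 + 1.5364*q - 2.1708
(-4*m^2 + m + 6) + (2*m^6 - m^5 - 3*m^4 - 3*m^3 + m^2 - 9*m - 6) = 2*m^6 - m^5 - 3*m^4 - 3*m^3 - 3*m^2 - 8*m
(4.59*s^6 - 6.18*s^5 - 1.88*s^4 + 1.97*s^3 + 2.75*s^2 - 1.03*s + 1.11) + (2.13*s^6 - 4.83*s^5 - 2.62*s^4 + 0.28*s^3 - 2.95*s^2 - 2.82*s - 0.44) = 6.72*s^6 - 11.01*s^5 - 4.5*s^4 + 2.25*s^3 - 0.2*s^2 - 3.85*s + 0.67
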